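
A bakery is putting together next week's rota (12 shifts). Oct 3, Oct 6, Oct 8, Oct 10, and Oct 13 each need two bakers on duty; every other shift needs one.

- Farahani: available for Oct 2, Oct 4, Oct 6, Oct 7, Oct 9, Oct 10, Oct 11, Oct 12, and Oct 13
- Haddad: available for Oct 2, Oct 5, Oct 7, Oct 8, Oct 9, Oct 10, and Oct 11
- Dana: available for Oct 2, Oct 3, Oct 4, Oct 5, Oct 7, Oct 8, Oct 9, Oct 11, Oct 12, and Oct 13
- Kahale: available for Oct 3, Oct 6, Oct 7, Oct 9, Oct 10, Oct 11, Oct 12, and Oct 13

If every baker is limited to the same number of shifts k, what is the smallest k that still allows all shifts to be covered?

5

With 4 bakers and 17 worker-slots to fill, someone must work at least ⌈17/4⌉ = 5 shifts, so k ≥ 5.
k = 5 works: Oct 2→Farahani, Oct 3→Dana+Kahale, Oct 4→Farahani, Oct 5→Haddad, Oct 6→Farahani+Kahale, Oct 7→Haddad, Oct 8→Haddad+Dana, Oct 9→Haddad, Oct 10→Farahani+Haddad, Oct 11→Dana, Oct 12→Farahani, Oct 13→Dana+Kahale.
Loads: Farahani 5, Haddad 5, Dana 4, Kahale 3 — all ≤ 5.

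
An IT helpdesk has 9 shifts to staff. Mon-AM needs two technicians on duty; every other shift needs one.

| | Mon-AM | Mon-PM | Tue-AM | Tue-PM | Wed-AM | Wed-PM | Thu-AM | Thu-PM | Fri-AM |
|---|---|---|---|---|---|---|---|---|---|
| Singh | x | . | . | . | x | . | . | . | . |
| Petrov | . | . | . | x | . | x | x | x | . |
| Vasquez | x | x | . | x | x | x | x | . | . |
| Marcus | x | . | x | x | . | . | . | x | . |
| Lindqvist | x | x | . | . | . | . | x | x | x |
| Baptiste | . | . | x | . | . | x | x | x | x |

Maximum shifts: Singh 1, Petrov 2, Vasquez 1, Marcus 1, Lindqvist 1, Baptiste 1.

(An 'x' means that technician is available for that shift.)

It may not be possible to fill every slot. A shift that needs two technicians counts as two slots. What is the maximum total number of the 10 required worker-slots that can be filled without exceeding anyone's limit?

Total capacity across all technicians is 1+2+1+1+1+1 = 7, and 10 slots are needed, so at most 7 can be filled.
An assignment achieving 7: Mon-PM→Vasquez, Tue-AM→Marcus, Tue-PM→Petrov, Wed-AM→Singh, Wed-PM→Petrov, Thu-AM→Baptiste, Fri-AM→Lindqvist.
Loads: Singh 1/1, Petrov 2/2, Vasquez 1/1, Marcus 1/1, Lindqvist 1/1, Baptiste 1/1.

7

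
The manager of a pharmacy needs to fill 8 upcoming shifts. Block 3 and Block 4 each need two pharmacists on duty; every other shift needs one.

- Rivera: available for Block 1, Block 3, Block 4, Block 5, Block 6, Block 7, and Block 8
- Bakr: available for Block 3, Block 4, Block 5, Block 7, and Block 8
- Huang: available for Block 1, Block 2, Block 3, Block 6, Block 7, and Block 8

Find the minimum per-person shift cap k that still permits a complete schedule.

With 3 pharmacists and 10 worker-slots to fill, someone must work at least ⌈10/3⌉ = 4 shifts, so k ≥ 4.
k = 4 works: Block 1→Rivera, Block 2→Huang, Block 3→Bakr+Huang, Block 4→Rivera+Bakr, Block 5→Rivera, Block 6→Rivera, Block 7→Bakr, Block 8→Bakr.
Loads: Rivera 4, Bakr 4, Huang 2 — all ≤ 4.

4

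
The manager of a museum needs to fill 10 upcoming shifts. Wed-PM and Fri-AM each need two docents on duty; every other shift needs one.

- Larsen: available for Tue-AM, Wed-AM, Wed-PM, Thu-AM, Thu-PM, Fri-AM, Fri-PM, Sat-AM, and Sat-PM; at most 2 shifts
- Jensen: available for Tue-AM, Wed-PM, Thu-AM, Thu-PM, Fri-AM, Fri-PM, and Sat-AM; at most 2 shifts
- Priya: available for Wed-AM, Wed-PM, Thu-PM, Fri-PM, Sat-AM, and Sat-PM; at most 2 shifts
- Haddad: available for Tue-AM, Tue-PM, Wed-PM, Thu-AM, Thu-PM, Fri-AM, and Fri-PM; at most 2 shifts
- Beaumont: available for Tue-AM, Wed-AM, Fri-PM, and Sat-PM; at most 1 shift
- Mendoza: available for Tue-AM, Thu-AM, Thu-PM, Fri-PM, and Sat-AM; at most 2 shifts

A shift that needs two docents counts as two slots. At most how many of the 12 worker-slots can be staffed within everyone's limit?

11

Total capacity across all docents is 2+2+2+2+1+2 = 11, and 12 slots are needed, so at most 11 can be filled.
An assignment achieving 11: Tue-AM→Beaumont, Tue-PM→Haddad, Wed-AM→Larsen, Wed-PM→Jensen+Priya, Thu-AM→Haddad, Thu-PM→Mendoza, Fri-AM→Larsen+Jensen, Sat-AM→Mendoza, Sat-PM→Priya.
Loads: Larsen 2/2, Jensen 2/2, Priya 2/2, Haddad 2/2, Beaumont 1/1, Mendoza 2/2.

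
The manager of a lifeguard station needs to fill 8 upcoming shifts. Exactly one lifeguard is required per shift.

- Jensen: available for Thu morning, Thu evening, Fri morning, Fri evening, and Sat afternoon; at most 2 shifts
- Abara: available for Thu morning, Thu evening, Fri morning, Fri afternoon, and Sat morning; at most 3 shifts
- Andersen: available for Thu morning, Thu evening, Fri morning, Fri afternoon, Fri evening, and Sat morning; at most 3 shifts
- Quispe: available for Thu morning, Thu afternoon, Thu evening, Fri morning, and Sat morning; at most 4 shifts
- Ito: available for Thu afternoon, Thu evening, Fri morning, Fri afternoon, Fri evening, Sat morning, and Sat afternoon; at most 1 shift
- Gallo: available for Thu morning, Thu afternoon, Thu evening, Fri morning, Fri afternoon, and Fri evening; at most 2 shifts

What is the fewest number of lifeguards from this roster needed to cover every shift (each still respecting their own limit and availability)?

8 slots to fill and no one can take more than 4, so at least ⌈8/4⌉ = 2 lifeguards are needed.
Any 2 lifeguards together have capacity at most 4+3 = 7 < 8 slots, so 2 can never suffice.
Jensen, Abara, and Quispe alone can cover everything: Thu morning→Abara, Thu afternoon→Quispe, Thu evening→Quispe, Fri morning→Quispe, Fri afternoon→Abara, Fri evening→Jensen, Sat morning→Abara, Sat afternoon→Jensen.

3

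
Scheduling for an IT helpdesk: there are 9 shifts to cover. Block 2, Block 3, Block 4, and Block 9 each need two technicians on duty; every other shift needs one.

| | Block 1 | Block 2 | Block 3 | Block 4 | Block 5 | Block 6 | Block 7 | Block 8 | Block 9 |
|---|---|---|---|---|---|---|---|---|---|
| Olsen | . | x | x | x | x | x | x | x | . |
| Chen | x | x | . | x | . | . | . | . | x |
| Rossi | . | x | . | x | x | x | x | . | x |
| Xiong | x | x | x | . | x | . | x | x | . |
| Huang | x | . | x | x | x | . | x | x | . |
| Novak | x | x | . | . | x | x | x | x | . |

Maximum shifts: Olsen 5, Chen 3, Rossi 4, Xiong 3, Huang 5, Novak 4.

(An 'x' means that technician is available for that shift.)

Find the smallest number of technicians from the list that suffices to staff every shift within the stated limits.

4

13 slots to fill and no one can take more than 5, so at least ⌈13/5⌉ = 3 technicians are needed.
Shifts {Block 3, Block 9} need 4 slots, but among the technicians available for them (Olsen, Chen, Rossi, Xiong, and Huang) any 3 together supply at most 3. So 3 technicians are not enough.
Olsen, Chen, Rossi, and Xiong alone can cover everything: Block 1→Chen, Block 2→Rossi+Xiong, Block 3→Olsen+Xiong, Block 4→Olsen+Chen, Block 5→Olsen, Block 6→Olsen, Block 7→Rossi, Block 8→Olsen, Block 9→Chen+Rossi.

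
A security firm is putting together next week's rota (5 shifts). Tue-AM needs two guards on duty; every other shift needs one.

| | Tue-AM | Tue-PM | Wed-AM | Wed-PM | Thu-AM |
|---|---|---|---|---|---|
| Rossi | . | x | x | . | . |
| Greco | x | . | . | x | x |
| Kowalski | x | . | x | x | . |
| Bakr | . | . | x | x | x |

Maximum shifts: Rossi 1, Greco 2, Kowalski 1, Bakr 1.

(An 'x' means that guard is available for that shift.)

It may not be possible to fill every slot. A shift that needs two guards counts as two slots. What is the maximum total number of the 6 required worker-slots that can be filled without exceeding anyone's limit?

Total capacity across all guards is 1+2+1+1 = 5, and 6 slots are needed, so at most 5 can be filled.
An assignment achieving 5: Tue-AM→Greco+Kowalski, Tue-PM→Rossi, Wed-AM→Bakr, Thu-AM→Greco.
Loads: Rossi 1/1, Greco 2/2, Kowalski 1/1, Bakr 1/1.

5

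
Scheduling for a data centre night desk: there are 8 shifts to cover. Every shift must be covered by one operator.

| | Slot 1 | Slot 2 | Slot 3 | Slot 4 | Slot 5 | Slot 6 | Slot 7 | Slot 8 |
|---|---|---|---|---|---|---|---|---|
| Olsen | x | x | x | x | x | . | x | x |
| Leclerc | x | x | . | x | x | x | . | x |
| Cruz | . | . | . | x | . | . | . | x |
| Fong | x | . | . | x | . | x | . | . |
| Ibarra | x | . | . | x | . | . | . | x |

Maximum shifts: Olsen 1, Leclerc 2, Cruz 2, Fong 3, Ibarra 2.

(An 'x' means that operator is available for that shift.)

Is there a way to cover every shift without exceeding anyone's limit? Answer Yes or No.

Total capacity is 10 and 8 slots are needed, so capacity alone doesn't rule it out.
Shifts {Slot 3, Slot 7} need 2 worker-slots in total, but the operators available for any of those shifts (Olsen) can supply at most 1 among them. So no valid schedule exists.

No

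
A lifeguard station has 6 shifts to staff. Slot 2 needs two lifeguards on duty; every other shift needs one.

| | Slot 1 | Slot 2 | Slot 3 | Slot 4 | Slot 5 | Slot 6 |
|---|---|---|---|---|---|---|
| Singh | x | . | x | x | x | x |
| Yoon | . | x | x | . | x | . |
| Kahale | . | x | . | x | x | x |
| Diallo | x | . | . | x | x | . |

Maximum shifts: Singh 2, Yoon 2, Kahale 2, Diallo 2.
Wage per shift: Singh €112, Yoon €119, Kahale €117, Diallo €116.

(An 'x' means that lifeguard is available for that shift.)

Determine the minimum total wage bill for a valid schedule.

Slot 2 can only be covered by Yoon and Kahale, so that assignment is forced.
Picking the cheapest available lifeguard for each shift independently would cost €796, but that ignores the shift limits.
An optimal schedule: Slot 1→Singh, Slot 2→Kahale+Yoon, Slot 3→Singh, Slot 4→Diallo, Slot 5→Diallo, Slot 6→Kahale.
Total: 112 + 117 + 119 + 112 + 116 + 116 + 117 = €809.

€809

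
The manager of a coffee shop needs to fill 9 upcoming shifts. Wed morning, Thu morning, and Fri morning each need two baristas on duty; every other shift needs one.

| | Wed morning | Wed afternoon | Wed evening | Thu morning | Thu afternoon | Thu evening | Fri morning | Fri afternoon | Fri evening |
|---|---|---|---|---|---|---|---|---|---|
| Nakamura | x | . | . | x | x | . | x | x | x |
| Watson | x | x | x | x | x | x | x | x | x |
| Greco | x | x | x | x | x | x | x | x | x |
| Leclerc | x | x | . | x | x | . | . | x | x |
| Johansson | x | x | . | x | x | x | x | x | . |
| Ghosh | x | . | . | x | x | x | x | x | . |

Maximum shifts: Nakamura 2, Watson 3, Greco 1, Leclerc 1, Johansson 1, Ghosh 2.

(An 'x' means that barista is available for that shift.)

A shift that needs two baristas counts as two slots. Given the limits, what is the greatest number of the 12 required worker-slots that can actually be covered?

Total capacity across all baristas is 2+3+1+1+1+2 = 10, and 12 slots are needed, so at most 10 can be filled.
An assignment achieving 10: Wed morning→Leclerc+Johansson, Wed afternoon→Watson, Wed evening→Watson, Thu morning→Ghosh, Thu afternoon→Ghosh, Thu evening→Watson, Fri morning→Nakamura+Greco, Fri evening→Nakamura.
Loads: Nakamura 2/2, Watson 3/3, Greco 1/1, Leclerc 1/1, Johansson 1/1, Ghosh 2/2.

10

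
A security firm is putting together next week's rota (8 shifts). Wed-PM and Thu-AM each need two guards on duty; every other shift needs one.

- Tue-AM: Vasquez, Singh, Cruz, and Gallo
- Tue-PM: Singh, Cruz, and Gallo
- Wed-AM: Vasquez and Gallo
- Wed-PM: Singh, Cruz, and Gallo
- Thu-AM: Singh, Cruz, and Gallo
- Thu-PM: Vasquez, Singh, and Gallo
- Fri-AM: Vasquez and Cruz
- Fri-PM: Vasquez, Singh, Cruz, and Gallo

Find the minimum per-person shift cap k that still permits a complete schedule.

With 4 guards and 10 worker-slots to fill, someone must work at least ⌈10/4⌉ = 3 shifts, so k ≥ 3.
k = 3 works: Tue-AM→Cruz, Tue-PM→Singh, Wed-AM→Vasquez, Wed-PM→Singh+Cruz, Thu-AM→Singh+Cruz, Thu-PM→Vasquez, Fri-AM→Vasquez, Fri-PM→Gallo.
Loads: Vasquez 3, Singh 3, Cruz 3, Gallo 1 — all ≤ 3.

3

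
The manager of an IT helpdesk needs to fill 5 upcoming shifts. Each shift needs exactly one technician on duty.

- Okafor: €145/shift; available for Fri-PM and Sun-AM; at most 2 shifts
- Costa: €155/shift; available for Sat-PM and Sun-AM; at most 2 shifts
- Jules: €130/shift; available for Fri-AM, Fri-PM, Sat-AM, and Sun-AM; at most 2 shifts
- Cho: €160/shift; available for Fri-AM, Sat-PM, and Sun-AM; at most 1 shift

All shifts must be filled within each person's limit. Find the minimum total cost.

€705

Sat-AM can only be covered by Jules, so that assignment is forced.
Picking the cheapest available technician for each shift independently would cost €675, but that ignores the shift limits.
An optimal schedule: Fri-AM→Jules, Fri-PM→Okafor, Sat-AM→Jules, Sat-PM→Costa, Sun-AM→Okafor.
Total: 130 + 145 + 130 + 155 + 145 = €705.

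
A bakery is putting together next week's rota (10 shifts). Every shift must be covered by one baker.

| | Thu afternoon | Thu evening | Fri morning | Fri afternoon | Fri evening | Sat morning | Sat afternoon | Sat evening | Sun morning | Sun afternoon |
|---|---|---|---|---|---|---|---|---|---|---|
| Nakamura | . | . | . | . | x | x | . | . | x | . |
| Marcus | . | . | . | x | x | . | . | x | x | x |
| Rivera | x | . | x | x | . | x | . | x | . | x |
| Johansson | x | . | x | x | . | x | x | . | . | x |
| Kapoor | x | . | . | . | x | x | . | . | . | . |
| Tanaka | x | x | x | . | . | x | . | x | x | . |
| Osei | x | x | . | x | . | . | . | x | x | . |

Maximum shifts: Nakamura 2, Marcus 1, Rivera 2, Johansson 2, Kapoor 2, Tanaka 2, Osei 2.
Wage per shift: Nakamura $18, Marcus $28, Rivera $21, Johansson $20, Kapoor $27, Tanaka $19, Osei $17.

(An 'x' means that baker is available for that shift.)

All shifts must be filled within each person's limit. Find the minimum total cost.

Sat afternoon can only be covered by Johansson, so that assignment is forced.
Picking the cheapest available baker for each shift independently would cost $180, but that ignores the shift limits.
An optimal schedule: Thu afternoon→Rivera, Thu evening→Osei, Fri morning→Tanaka, Fri afternoon→Osei, Fri evening→Nakamura, Sat morning→Rivera, Sat afternoon→Johansson, Sat evening→Tanaka, Sun morning→Nakamura, Sun afternoon→Johansson.
Total: 21 + 17 + 19 + 17 + 18 + 21 + 20 + 19 + 18 + 20 = $190.

$190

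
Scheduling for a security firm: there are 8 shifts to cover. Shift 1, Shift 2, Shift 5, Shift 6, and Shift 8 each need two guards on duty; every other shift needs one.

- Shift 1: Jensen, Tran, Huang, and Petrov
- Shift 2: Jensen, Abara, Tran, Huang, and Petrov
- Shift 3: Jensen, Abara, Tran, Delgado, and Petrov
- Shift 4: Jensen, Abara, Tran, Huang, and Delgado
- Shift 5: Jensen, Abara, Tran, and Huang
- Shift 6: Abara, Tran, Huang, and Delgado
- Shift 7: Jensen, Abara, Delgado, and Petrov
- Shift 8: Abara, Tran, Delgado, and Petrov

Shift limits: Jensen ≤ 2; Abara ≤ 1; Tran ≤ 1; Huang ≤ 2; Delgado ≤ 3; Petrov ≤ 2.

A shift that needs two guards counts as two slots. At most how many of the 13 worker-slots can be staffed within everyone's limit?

11

Total capacity across all guards is 2+1+1+2+3+2 = 11, and 13 slots are needed, so at most 11 can be filled.
An assignment achieving 11: Shift 1→Jensen+Tran, Shift 2→Huang+Petrov, Shift 5→Jensen+Abara, Shift 6→Huang+Delgado, Shift 7→Delgado, Shift 8→Delgado+Petrov.
Loads: Jensen 2/2, Abara 1/1, Tran 1/1, Huang 2/2, Delgado 3/3, Petrov 2/2.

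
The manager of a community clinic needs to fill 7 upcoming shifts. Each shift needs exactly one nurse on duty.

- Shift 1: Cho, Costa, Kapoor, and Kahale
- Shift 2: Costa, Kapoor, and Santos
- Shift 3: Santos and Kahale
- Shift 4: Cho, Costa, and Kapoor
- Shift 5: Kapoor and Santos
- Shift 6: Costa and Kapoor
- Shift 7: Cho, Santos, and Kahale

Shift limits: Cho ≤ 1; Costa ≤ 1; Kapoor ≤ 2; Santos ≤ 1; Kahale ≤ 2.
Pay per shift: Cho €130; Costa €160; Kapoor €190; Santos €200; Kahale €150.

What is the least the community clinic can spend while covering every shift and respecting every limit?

€1170

Picking the cheapest available nurse for each shift independently would cost €1050, but that ignores the shift limits.
An optimal schedule: Shift 1→Kahale, Shift 2→Kapoor, Shift 3→Santos, Shift 4→Cho, Shift 5→Kapoor, Shift 6→Costa, Shift 7→Kahale.
Total: 150 + 190 + 200 + 130 + 190 + 160 + 150 = €1170.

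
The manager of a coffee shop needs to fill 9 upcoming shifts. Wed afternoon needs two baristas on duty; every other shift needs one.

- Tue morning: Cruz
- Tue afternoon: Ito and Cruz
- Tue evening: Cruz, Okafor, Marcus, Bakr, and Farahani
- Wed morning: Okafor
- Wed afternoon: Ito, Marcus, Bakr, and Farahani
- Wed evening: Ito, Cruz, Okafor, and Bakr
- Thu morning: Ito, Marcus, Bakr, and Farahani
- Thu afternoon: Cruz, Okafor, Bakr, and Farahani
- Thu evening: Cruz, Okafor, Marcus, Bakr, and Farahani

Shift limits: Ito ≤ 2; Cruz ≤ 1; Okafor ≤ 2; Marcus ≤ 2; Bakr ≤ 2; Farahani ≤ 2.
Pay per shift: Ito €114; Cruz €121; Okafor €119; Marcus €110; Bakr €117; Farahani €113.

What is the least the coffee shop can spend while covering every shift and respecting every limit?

Tue morning can only be covered by Cruz, so that assignment is forced.
Wed morning can only be covered by Okafor, so that assignment is forced.
Picking the cheapest available barista for each shift independently would cost €1134, but that ignores the shift limits.
An optimal schedule: Tue morning→Cruz, Tue afternoon→Ito, Tue evening→Marcus, Wed morning→Okafor, Wed afternoon→Farahani+Bakr, Wed evening→Ito, Thu morning→Marcus, Thu afternoon→Farahani, Thu evening→Bakr.
Total: 121 + 114 + 110 + 119 + 113 + 117 + 114 + 110 + 113 + 117 = €1148.

€1148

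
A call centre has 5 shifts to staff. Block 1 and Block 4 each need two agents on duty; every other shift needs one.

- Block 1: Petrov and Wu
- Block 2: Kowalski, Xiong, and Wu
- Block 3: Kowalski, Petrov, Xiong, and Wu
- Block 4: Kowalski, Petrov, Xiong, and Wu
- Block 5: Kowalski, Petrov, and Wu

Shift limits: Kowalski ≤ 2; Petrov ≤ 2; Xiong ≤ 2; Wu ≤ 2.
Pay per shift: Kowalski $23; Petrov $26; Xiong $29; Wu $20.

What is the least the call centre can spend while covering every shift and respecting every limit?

Block 1 can only be covered by Petrov and Wu, so that assignment is forced.
Picking the cheapest available agent for each shift independently would cost $149, but that ignores the shift limits.
An optimal schedule: Block 1→Petrov+Wu, Block 2→Kowalski, Block 3→Petrov, Block 4→Xiong+Wu, Block 5→Kowalski.
Total: 26 + 20 + 23 + 26 + 29 + 20 + 23 = $167.

$167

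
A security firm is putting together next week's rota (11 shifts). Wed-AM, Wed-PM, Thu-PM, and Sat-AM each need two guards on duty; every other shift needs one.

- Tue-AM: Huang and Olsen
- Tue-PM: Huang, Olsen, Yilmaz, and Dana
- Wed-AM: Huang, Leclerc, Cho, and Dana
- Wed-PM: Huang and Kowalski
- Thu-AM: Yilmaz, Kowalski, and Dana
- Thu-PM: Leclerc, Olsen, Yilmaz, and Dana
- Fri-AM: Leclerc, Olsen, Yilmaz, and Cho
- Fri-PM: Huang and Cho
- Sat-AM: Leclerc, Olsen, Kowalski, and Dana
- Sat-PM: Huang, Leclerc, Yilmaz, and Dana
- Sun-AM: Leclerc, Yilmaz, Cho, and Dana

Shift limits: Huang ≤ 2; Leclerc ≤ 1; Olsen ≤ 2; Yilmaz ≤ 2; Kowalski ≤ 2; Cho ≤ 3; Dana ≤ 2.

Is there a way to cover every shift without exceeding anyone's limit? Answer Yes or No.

Total capacity is 2+1+2+2+2+3+2 = 14 but 15 worker-slots are needed — infeasible.

No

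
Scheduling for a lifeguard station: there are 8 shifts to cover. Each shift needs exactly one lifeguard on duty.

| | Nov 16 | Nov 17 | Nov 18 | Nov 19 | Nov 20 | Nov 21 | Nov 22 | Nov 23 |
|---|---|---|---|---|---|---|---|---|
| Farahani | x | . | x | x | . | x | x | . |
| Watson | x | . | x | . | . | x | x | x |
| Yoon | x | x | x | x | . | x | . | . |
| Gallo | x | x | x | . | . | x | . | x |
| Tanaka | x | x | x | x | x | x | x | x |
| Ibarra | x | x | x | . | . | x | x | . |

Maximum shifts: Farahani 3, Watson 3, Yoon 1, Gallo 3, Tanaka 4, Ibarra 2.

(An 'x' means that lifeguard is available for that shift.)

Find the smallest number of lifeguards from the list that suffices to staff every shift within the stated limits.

3

8 slots to fill and no one can take more than 4, so at least ⌈8/4⌉ = 2 lifeguards are needed.
Any 2 lifeguards together have capacity at most 4+3 = 7 < 8 slots, so 2 can never suffice.
Farahani, Watson, and Tanaka alone can cover everything: Nov 16→Farahani, Nov 17→Tanaka, Nov 18→Farahani, Nov 19→Farahani, Nov 20→Tanaka, Nov 21→Watson, Nov 22→Watson, Nov 23→Watson.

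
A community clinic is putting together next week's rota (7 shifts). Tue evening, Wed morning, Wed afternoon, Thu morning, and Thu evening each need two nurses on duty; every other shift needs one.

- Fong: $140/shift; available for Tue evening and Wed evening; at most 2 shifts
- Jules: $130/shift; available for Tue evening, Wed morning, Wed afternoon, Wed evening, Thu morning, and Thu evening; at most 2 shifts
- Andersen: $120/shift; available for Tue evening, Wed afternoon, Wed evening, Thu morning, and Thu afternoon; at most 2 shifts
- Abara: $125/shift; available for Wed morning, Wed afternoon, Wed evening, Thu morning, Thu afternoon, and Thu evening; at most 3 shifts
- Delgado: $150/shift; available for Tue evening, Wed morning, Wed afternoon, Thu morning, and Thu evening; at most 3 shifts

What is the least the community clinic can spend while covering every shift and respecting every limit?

$1605

Picking the cheapest available nurse for each shift independently would cost $1490, but that ignores the shift limits.
An optimal schedule: Tue evening→Fong+Delgado, Wed morning→Jules+Abara, Wed afternoon→Andersen+Delgado, Wed evening→Fong, Thu morning→Abara+Delgado, Thu afternoon→Andersen, Thu evening→Jules+Abara.
Total: 140 + 150 + 130 + 125 + 120 + 150 + 140 + 125 + 150 + 120 + 130 + 125 = $1605.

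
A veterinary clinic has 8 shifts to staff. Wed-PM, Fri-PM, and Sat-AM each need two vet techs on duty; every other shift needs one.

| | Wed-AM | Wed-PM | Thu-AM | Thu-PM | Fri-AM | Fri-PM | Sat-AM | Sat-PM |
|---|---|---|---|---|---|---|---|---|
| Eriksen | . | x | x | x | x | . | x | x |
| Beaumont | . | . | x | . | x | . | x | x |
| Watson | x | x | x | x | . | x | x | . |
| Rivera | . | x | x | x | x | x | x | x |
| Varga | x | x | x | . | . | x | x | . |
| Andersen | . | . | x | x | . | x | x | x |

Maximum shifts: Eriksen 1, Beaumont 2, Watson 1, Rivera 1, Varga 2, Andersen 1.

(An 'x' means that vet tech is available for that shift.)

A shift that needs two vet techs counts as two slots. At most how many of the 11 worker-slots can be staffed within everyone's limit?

Total capacity across all vet techs is 1+2+1+1+2+1 = 8, and 11 slots are needed, so at most 8 can be filled.
An assignment achieving 8: Wed-AM→Watson, Wed-PM→Rivera+Varga, Thu-AM→Beaumont, Thu-PM→Andersen, Fri-AM→Eriksen, Fri-PM→Varga, Sat-PM→Beaumont.
Loads: Eriksen 1/1, Beaumont 2/2, Watson 1/1, Rivera 1/1, Varga 2/2, Andersen 1/1.

8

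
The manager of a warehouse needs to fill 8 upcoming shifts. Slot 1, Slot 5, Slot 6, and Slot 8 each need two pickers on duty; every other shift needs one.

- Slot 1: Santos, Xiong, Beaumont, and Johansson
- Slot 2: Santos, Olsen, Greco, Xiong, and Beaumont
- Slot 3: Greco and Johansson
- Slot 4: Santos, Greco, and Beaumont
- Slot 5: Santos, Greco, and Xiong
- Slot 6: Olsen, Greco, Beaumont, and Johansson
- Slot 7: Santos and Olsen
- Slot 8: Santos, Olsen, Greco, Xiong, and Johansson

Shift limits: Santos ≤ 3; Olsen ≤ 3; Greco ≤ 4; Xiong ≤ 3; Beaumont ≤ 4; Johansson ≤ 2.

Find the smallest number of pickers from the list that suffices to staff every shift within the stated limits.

4

12 slots to fill and no one can take more than 4, so at least ⌈12/4⌉ = 3 pickers are needed.
Any 3 pickers together have capacity at most 4+4+3 = 11 < 12 slots, so 3 can never suffice.
Santos, Olsen, Greco, and Xiong alone can cover everything: Slot 1→Santos+Xiong, Slot 2→Olsen, Slot 3→Greco, Slot 4→Santos, Slot 5→Greco+Xiong, Slot 6→Olsen+Greco, Slot 7→Santos, Slot 8→Olsen+Greco.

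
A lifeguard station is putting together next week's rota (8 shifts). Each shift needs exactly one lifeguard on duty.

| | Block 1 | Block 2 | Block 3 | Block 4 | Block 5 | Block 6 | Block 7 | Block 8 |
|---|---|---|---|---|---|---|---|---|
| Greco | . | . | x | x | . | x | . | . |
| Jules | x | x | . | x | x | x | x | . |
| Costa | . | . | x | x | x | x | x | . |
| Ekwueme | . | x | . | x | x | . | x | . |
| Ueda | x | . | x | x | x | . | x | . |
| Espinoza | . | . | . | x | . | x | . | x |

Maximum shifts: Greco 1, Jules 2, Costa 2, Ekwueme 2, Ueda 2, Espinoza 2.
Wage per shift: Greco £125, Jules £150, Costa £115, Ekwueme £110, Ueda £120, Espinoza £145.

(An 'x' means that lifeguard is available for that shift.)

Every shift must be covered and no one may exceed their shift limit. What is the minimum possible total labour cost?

Block 8 can only be covered by Espinoza, so that assignment is forced.
Picking the cheapest available lifeguard for each shift independently would cost £935, but that ignores the shift limits.
An optimal schedule: Block 1→Ueda, Block 2→Ekwueme, Block 3→Costa, Block 4→Greco, Block 5→Ekwueme, Block 6→Costa, Block 7→Ueda, Block 8→Espinoza.
Total: 120 + 110 + 115 + 125 + 110 + 115 + 120 + 145 = £960.

£960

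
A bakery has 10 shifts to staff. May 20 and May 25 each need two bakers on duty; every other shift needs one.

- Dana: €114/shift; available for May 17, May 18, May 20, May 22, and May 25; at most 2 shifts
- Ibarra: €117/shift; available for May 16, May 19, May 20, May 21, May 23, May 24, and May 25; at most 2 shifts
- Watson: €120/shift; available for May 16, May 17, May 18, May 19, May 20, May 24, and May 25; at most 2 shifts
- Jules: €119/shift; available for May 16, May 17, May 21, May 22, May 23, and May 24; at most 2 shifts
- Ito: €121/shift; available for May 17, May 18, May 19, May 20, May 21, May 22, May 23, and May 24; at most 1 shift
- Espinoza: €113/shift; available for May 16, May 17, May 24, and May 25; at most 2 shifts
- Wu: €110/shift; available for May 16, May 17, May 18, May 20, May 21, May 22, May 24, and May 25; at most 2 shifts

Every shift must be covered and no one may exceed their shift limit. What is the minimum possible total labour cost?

€1386

Picking the cheapest available baker for each shift independently would cost €1341, but that ignores the shift limits.
An optimal schedule: May 16→Espinoza, May 17→Jules, May 18→Wu, May 19→Ibarra, May 20→Dana+Watson, May 21→Wu, May 22→Dana, May 23→Ibarra, May 24→Jules, May 25→Espinoza+Watson.
Total: 113 + 119 + 110 + 117 + 114 + 120 + 110 + 114 + 117 + 119 + 113 + 120 = €1386.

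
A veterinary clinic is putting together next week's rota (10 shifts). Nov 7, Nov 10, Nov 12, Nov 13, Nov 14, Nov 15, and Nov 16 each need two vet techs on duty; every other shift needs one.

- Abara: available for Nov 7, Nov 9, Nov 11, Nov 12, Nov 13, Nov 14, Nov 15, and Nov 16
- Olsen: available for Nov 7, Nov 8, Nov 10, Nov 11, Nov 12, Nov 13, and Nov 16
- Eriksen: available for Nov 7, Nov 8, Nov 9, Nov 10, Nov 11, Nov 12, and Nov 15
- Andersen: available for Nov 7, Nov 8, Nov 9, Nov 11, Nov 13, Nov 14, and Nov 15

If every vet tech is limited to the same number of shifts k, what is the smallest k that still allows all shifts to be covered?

With 4 vet techs and 17 worker-slots to fill, someone must work at least ⌈17/4⌉ = 5 shifts, so k ≥ 5.
k = 5 works: Nov 7→Eriksen+Andersen, Nov 8→Olsen, Nov 9→Abara, Nov 10→Olsen+Eriksen, Nov 11→Eriksen, Nov 12→Abara+Olsen, Nov 13→Abara+Olsen, Nov 14→Abara+Andersen, Nov 15→Eriksen+Andersen, Nov 16→Abara+Olsen.
Loads: Abara 5, Olsen 5, Eriksen 4, Andersen 3 — all ≤ 5.

5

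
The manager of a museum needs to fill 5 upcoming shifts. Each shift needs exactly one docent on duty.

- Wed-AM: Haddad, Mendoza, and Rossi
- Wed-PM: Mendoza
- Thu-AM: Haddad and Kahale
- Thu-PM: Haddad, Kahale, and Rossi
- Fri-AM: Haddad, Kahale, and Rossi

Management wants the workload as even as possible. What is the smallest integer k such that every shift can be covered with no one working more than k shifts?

With 4 docents and 5 worker-slots to fill, someone must work at least ⌈5/4⌉ = 2 shifts, so k ≥ 2.
k = 2 works: Wed-AM→Haddad, Wed-PM→Mendoza, Thu-AM→Haddad, Thu-PM→Kahale, Fri-AM→Kahale.
Loads: Haddad 2, Kahale 2, Mendoza 1, Rossi 0 — all ≤ 2.

2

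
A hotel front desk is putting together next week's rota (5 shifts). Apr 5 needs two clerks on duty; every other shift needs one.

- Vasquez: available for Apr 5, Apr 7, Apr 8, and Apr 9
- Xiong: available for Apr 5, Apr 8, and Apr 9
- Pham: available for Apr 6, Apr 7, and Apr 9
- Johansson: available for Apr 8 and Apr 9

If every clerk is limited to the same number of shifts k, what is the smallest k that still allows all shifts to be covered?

2

With 4 clerks and 6 worker-slots to fill, someone must work at least ⌈6/4⌉ = 2 shifts, so k ≥ 2.
k = 2 works: Apr 5→Vasquez+Xiong, Apr 6→Pham, Apr 7→Vasquez, Apr 8→Xiong, Apr 9→Pham.
Loads: Vasquez 2, Xiong 2, Pham 2, Johansson 0 — all ≤ 2.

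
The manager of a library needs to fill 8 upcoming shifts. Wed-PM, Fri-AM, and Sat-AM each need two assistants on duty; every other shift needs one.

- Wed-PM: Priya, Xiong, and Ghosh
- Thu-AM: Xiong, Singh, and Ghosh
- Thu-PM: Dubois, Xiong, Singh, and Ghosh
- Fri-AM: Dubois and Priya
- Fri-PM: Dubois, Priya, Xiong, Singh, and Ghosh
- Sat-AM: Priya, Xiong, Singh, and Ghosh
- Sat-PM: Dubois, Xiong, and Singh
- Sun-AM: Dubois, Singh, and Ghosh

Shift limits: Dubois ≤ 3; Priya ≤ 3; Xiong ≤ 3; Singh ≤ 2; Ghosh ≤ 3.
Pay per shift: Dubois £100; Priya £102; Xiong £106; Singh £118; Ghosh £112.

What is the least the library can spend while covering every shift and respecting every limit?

£1148

Fri-AM can only be covered by Dubois and Priya, so that assignment is forced.
Picking the cheapest available assistant for each shift independently would cost £1124, but that ignores the shift limits.
An optimal schedule: Wed-PM→Priya+Xiong, Thu-AM→Xiong, Thu-PM→Xiong, Fri-AM→Dubois+Priya, Fri-PM→Ghosh, Sat-AM→Priya+Ghosh, Sat-PM→Dubois, Sun-AM→Dubois.
Total: 102 + 106 + 106 + 106 + 100 + 102 + 112 + 102 + 112 + 100 + 100 = £1148.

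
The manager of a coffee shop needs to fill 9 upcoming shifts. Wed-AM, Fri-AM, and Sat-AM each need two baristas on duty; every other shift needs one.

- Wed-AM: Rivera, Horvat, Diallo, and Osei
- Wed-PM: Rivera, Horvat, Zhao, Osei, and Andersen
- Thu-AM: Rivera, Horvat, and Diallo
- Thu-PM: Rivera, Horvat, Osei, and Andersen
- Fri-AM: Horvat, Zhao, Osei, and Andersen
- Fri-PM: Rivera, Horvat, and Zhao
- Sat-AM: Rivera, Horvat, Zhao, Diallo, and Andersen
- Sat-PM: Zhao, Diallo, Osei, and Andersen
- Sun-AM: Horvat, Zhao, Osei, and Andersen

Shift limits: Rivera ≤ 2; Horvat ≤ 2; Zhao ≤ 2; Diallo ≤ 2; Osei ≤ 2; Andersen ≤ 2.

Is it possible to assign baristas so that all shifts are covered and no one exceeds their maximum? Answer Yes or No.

Yes

One valid schedule: Wed-AM→Diallo+Osei, Wed-PM→Zhao, Thu-AM→Rivera, Thu-PM→Horvat, Fri-AM→Osei+Andersen, Fri-PM→Rivera, Sat-AM→Diallo+Andersen, Sat-PM→Zhao, Sun-AM→Horvat.
Loads: Rivera 2/2, Horvat 2/2, Zhao 2/2, Diallo 2/2, Osei 2/2, Andersen 2/2 — all within limits.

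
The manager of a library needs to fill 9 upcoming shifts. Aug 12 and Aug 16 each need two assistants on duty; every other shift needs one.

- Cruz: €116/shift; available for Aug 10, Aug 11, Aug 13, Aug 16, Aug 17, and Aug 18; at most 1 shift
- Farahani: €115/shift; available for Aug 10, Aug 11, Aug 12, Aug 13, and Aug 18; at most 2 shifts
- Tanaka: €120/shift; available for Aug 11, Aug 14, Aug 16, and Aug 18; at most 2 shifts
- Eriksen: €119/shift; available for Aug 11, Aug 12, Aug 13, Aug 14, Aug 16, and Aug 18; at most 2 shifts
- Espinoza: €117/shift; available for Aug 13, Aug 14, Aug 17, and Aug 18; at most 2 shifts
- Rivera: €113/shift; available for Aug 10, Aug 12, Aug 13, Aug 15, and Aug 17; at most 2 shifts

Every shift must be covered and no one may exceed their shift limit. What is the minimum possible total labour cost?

Aug 15 can only be covered by Rivera, so that assignment is forced.
Picking the cheapest available assistant for each shift independently would cost €1262, but that ignores the shift limits.
An optimal schedule: Aug 10→Cruz, Aug 11→Farahani, Aug 12→Farahani+Eriksen, Aug 13→Rivera, Aug 14→Tanaka, Aug 15→Rivera, Aug 16→Tanaka+Eriksen, Aug 17→Espinoza, Aug 18→Espinoza.
Total: 116 + 115 + 115 + 119 + 113 + 120 + 113 + 120 + 119 + 117 + 117 = €1284.

€1284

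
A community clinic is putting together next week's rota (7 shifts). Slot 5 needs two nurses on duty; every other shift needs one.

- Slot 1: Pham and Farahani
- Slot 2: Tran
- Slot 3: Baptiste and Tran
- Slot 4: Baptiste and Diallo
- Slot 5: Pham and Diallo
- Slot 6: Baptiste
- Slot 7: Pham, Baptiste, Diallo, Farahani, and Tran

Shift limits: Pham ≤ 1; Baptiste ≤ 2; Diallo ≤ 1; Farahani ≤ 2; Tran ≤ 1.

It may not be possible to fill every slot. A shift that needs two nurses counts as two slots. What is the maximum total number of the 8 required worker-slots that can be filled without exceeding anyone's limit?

7

Total capacity across all nurses is 1+2+1+2+1 = 7, and 8 slots are needed, so at most 7 can be filled.
An assignment achieving 7: Slot 1→Farahani, Slot 2→Tran, Slot 3→Baptiste, Slot 4→Diallo, Slot 5→Pham, Slot 6→Baptiste, Slot 7→Farahani.
Loads: Pham 1/1, Baptiste 2/2, Diallo 1/1, Farahani 2/2, Tran 1/1.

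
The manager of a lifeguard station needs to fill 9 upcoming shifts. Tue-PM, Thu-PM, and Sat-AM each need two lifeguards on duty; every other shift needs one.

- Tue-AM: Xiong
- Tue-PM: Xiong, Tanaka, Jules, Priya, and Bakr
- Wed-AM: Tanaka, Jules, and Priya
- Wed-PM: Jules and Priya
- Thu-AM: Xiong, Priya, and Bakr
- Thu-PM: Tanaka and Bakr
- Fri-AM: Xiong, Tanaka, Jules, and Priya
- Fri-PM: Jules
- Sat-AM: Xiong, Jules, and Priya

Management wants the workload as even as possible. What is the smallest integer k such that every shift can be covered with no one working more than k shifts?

With 5 lifeguards and 12 worker-slots to fill, someone must work at least ⌈12/5⌉ = 3 shifts, so k ≥ 3.
k = 3 works: Tue-AM→Xiong, Tue-PM→Priya+Bakr, Wed-AM→Tanaka, Wed-PM→Jules, Thu-AM→Xiong, Thu-PM→Tanaka+Bakr, Fri-AM→Tanaka, Fri-PM→Jules, Sat-AM→Xiong+Jules.
Loads: Xiong 3, Tanaka 3, Jules 3, Priya 1, Bakr 2 — all ≤ 3.

3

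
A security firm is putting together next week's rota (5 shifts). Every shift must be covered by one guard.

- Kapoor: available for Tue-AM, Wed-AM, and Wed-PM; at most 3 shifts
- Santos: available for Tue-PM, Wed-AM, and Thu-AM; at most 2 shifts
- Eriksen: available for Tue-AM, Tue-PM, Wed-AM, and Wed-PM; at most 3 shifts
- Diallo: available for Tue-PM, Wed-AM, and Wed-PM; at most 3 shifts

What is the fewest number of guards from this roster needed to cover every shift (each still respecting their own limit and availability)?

2

5 slots to fill and no one can take more than 3, so at least ⌈5/3⌉ = 2 guards are needed.
Kapoor and Santos alone can cover everything: Tue-AM→Kapoor, Tue-PM→Santos, Wed-AM→Kapoor, Wed-PM→Kapoor, Thu-AM→Santos.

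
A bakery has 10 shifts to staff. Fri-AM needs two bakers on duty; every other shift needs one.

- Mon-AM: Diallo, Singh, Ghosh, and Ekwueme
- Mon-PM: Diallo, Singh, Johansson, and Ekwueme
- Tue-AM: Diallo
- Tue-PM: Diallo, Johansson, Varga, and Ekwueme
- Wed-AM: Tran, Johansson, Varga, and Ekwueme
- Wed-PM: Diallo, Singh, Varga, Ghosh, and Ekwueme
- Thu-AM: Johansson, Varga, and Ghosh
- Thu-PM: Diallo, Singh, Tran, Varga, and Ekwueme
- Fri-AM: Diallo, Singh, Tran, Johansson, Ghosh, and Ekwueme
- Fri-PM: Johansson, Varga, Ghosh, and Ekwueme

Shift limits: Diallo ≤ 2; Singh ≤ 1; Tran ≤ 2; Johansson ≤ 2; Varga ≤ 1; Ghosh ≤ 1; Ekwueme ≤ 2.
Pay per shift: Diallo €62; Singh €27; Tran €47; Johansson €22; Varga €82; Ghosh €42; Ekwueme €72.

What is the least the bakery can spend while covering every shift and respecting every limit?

Tue-AM can only be covered by Diallo, so that assignment is forced.
Picking the cheapest available baker for each shift independently would cost €302, but that ignores the shift limits.
An optimal schedule: Mon-AM→Diallo, Mon-PM→Singh, Tue-AM→Diallo, Tue-PM→Johansson, Wed-AM→Tran, Wed-PM→Ghosh, Thu-AM→Johansson, Thu-PM→Ekwueme, Fri-AM→Tran+Ekwueme, Fri-PM→Varga.
Total: 62 + 27 + 62 + 22 + 47 + 42 + 22 + 72 + 47 + 72 + 82 = €557.

€557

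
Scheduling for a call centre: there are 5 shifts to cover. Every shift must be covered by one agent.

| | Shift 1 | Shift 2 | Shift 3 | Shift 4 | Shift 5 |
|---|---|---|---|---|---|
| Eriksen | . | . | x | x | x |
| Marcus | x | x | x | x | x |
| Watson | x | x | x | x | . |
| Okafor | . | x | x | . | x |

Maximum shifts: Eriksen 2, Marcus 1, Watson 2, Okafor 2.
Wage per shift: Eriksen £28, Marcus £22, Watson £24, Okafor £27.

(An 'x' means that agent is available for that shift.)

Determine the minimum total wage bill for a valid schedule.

£124

Picking the cheapest available agent for each shift independently would cost £110, but that ignores the shift limits.
An optimal schedule: Shift 1→Marcus, Shift 2→Watson, Shift 3→Okafor, Shift 4→Watson, Shift 5→Okafor.
Total: 22 + 24 + 27 + 24 + 27 = £124.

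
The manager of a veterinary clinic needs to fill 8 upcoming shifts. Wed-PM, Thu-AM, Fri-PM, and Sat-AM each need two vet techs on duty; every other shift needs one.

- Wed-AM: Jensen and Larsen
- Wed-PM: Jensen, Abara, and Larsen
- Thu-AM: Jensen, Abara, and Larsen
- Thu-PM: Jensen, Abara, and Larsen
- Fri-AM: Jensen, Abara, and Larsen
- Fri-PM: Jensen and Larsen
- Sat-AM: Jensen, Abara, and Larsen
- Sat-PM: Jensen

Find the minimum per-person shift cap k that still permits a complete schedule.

4

With 3 vet techs and 12 worker-slots to fill, someone must work at least ⌈12/3⌉ = 4 shifts, so k ≥ 4.
k = 4 works: Wed-AM→Jensen, Wed-PM→Jensen+Abara, Thu-AM→Abara+Larsen, Thu-PM→Abara, Fri-AM→Larsen, Fri-PM→Jensen+Larsen, Sat-AM→Abara+Larsen, Sat-PM→Jensen.
Loads: Jensen 4, Abara 4, Larsen 4 — all ≤ 4.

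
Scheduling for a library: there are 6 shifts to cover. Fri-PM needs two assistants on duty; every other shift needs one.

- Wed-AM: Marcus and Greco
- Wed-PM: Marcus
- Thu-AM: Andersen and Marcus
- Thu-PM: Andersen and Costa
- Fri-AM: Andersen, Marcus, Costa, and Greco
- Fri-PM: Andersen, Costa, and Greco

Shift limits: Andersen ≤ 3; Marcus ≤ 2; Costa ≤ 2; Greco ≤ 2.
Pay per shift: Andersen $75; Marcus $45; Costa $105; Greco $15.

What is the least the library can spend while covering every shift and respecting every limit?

Wed-PM can only be covered by Marcus, so that assignment is forced.
Picking the cheapest available assistant for each shift independently would cost $285, but that ignores the shift limits.
An optimal schedule: Wed-AM→Greco, Wed-PM→Marcus, Thu-AM→Marcus, Thu-PM→Andersen, Fri-AM→Andersen, Fri-PM→Greco+Andersen.
Total: 15 + 45 + 45 + 75 + 75 + 15 + 75 = $345.

$345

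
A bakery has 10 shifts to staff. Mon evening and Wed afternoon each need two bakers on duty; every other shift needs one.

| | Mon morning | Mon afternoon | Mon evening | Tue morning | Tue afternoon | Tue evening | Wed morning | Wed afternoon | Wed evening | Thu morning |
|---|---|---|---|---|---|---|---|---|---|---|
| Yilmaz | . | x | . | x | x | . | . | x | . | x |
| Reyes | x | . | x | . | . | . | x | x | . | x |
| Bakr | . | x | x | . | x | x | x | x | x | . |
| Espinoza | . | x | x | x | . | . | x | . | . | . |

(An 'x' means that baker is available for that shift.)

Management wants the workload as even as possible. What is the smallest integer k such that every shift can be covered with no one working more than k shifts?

3

With 4 bakers and 12 worker-slots to fill, someone must work at least ⌈12/4⌉ = 3 shifts, so k ≥ 3.
k = 3 works: Mon morning→Reyes, Mon afternoon→Espinoza, Mon evening→Reyes+Espinoza, Tue morning→Yilmaz, Tue afternoon→Yilmaz, Tue evening→Bakr, Wed morning→Espinoza, Wed afternoon→Reyes+Bakr, Wed evening→Bakr, Thu morning→Yilmaz.
Loads: Yilmaz 3, Reyes 3, Bakr 3, Espinoza 3 — all ≤ 3.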